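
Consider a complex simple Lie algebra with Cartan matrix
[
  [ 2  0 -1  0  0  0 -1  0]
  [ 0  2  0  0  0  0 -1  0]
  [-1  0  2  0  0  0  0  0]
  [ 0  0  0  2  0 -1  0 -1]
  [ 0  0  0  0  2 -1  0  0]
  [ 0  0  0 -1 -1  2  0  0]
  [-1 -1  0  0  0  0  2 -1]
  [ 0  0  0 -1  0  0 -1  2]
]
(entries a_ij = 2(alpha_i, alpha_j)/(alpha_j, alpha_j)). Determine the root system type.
E_8

The matrix has rank 8 with 2's on the diagonal. Reading the off-diagonal entries as Dynkin edges (a single edge where a_ij = a_ji = -1; a double or triple edge where a_ij * a_ji = 2 or 3), the diagram is a chain of 7 nodes with one extra node attached to the third node from one end (E_8). One simple-root ordering that puts it in standard form is (alpha_3, alpha_2, alpha_1, alpha_7, alpha_8, alpha_4, alpha_6, alpha_5). So the algebra is type E_8.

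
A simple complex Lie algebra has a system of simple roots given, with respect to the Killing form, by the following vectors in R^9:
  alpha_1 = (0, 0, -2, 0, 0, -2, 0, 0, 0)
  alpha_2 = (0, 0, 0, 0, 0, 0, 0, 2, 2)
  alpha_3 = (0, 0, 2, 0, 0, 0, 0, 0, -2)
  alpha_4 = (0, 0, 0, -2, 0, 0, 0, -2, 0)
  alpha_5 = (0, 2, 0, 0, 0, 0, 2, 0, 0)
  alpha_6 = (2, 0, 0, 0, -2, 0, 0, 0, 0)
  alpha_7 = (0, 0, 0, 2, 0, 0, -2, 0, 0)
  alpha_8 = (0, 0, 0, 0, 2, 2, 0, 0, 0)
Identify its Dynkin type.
type A_8

Compute the Cartan integers a_ij = 2(alpha_i, alpha_j)/(alpha_j, alpha_j); the resulting 8x8 Cartan matrix is
[[2, 0, -1, 0, 0, 0, 0, -1], [0, 2, -1, -1, 0, 0, 0, 0], [-1, -1, 2, 0, 0, 0, 0, 0], [0, -1, 0, 2, 0, 0, -1, 0], [0, 0, 0, 0, 2, 0, -1, 0], [0, 0, 0, 0, 0, 2, 0, -1], [0, 0, 0, -1, -1, 0, 2, 0], [-1, 0, 0, 0, 0, -1, 0, 2]].
All simple roots have the same length, so the diagram is simply laced. The associated Dynkin diagram is a chain of 8 nodes with single edges (A_8), so the type is A_8 (the algebra sl(9)).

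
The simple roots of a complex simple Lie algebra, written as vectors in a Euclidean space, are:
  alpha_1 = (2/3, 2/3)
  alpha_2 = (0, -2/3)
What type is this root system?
B_2

Compute the Cartan integers a_ij = 2(alpha_i, alpha_j)/(alpha_j, alpha_j); the resulting 2x2 Cartan matrix is
[[2, -2], [-1, 2]].
The roots have two lengths (squared-length ratio 2:1); the short ones are alpha_{2}. The associated Dynkin diagram is a chain of 2 nodes with a double edge at one end; the terminal node there is the unique short simple root (B_2), so the type is B_2 (the algebra so(5)).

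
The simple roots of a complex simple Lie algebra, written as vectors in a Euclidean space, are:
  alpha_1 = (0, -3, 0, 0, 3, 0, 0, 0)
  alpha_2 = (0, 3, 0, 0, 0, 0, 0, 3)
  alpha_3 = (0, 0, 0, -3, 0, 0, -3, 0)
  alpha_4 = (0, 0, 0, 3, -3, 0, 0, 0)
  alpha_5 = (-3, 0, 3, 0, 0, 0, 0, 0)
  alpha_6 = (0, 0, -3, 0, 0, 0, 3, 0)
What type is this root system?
A_6 (sl(7))

Compute the Cartan integers a_ij = 2(alpha_i, alpha_j)/(alpha_j, alpha_j); the resulting 6x6 Cartan matrix is
[[2, -1, 0, -1, 0, 0], [-1, 2, 0, 0, 0, 0], [0, 0, 2, -1, 0, -1], [-1, 0, -1, 2, 0, 0], [0, 0, 0, 0, 2, -1], [0, 0, -1, 0, -1, 2]].
All simple roots have the same length, so the diagram is simply laced. The associated Dynkin diagram is a chain of 6 nodes with single edges (A_6), so the type is A_6 (the algebra sl(7)).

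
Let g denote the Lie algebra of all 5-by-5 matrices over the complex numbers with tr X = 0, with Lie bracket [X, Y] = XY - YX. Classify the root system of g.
This is sl(5), which has dimension 5^2 - 1 = 24 and rank 5 - 1 = 4 (a Cartan subalgebra is the diagonal traceless matrices). In the classification of classical Lie algebras, the special linear algebra sl(n+1) has type A_n; here n = 4, so the Dynkin diagram is a chain of 4 nodes with single edges (A_4). Hence the type is A_4.

A4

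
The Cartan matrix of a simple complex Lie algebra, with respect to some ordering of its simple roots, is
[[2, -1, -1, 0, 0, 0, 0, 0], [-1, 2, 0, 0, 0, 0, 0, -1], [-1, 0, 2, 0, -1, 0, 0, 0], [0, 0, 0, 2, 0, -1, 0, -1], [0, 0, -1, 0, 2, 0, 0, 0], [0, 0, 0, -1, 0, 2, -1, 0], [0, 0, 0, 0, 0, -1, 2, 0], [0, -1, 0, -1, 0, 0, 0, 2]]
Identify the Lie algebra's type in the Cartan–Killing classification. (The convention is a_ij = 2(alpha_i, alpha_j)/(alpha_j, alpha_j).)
The matrix has rank 8 with 2's on the diagonal. Reading the off-diagonal entries as Dynkin edges (a single edge where a_ij = a_ji = -1; a double or triple edge where a_ij * a_ji = 2 or 3), the diagram is a chain of 8 nodes with single edges (A_8). One simple-root ordering that puts it in standard form is (alpha_7, alpha_6, alpha_4, alpha_8, alpha_2, alpha_1, alpha_3, alpha_5). So the algebra is type A_8, i.e. sl(9).

type A_8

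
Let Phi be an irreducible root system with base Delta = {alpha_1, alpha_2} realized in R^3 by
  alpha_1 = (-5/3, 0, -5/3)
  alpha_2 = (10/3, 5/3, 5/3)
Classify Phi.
G2

Compute the Cartan integers a_ij = 2(alpha_i, alpha_j)/(alpha_j, alpha_j); the resulting 2x2 Cartan matrix is
[[2, -1], [-3, 2]].
The roots have two lengths (squared-length ratio 3:1); the short ones are alpha_{1}. The associated Dynkin diagram is two nodes joined by a triple edge (G_2), so the type is G_2.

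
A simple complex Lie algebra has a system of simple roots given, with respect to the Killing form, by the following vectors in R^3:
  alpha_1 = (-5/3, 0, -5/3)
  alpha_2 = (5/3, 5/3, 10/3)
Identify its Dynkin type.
Compute the Cartan integers a_ij = 2(alpha_i, alpha_j)/(alpha_j, alpha_j); the resulting 2x2 Cartan matrix is
[[2, -1], [-3, 2]].
The roots have two lengths (squared-length ratio 3:1); the short ones are alpha_{1}. The associated Dynkin diagram is two nodes joined by a triple edge (G_2), so the type is G_2.

G_2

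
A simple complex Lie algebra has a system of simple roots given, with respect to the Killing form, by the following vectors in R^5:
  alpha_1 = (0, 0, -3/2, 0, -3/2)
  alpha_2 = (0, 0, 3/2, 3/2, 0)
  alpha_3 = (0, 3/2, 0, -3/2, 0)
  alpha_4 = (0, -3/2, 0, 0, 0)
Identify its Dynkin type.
Compute the Cartan integers a_ij = 2(alpha_i, alpha_j)/(alpha_j, alpha_j); the resulting 4x4 Cartan matrix is
[[2, -1, 0, 0], [-1, 2, -1, 0], [0, -1, 2, -2], [0, 0, -1, 2]].
The roots have two lengths (squared-length ratio 2:1); the short ones are alpha_{4}. The associated Dynkin diagram is a chain of 4 nodes with a double edge at one end; the terminal node there is the unique short simple root (B_4), so the type is B_4 (the algebra so(9)).

B4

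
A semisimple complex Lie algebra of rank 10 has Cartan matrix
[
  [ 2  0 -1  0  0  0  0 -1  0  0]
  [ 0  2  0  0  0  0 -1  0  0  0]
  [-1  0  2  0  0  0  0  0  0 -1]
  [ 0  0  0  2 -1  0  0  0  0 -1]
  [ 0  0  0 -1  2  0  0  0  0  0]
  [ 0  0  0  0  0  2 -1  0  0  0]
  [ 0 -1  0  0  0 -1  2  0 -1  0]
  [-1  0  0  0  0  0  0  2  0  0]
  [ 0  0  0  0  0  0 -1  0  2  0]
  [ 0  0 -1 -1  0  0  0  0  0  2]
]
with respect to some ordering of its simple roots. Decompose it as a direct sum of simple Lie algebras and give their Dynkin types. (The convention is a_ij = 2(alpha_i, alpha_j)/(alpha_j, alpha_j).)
A_6 (sl(7)) ⊕ D_4 (so(8))

The diagram associated to this matrix has two connected components: the simple roots {alpha_1, alpha_3, alpha_4, alpha_5, alpha_8, alpha_10} form a chain of 6 nodes with single edges (A_6), and {alpha_2, alpha_6, alpha_7, alpha_9} form a chain of 2 nodes with a fork of two nodes at one end (D_4). A semisimple Lie algebra decomposes uniquely as the direct sum of simple ideals, one per connected component of its Dynkin diagram, so g ≅ A_6 ⊕ D_4 (dimension 48 + 28 = 76).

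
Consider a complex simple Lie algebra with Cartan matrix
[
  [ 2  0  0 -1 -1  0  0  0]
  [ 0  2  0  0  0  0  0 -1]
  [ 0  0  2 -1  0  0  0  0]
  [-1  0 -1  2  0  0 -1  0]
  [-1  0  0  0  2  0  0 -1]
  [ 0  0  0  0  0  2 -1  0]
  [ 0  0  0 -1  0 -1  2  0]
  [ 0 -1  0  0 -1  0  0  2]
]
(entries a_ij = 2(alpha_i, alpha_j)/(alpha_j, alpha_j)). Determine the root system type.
The matrix has rank 8 with 2's on the diagonal. Reading the off-diagonal entries as Dynkin edges (a single edge where a_ij = a_ji = -1; a double or triple edge where a_ij * a_ji = 2 or 3), the diagram is a chain of 7 nodes with one extra node attached to the third node from one end (E_8). One simple-root ordering that puts it in standard form is (alpha_6, alpha_3, alpha_7, alpha_4, alpha_1, alpha_5, alpha_8, alpha_2). So the algebra is type E_8.

E_8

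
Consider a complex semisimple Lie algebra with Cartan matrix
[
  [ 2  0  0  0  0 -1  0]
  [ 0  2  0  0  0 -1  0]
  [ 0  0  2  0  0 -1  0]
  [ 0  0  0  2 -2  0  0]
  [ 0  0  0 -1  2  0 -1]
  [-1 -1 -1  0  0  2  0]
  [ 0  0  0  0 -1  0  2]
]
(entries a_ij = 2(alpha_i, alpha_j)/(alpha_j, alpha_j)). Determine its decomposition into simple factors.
type C_3 ⊕ type D_4

The diagram associated to this matrix has two connected components: the simple roots {alpha_4, alpha_5, alpha_7} form a chain of 3 nodes with a double edge at one end; the terminal node there is the unique long simple root (C_3), and {alpha_1, alpha_2, alpha_3, alpha_6} form a chain of 2 nodes with a fork of two nodes at one end (D_4). A semisimple Lie algebra decomposes uniquely as the direct sum of simple ideals, one per connected component of its Dynkin diagram, so g ≅ C_3 ⊕ D_4 (dimension 21 + 28 = 49).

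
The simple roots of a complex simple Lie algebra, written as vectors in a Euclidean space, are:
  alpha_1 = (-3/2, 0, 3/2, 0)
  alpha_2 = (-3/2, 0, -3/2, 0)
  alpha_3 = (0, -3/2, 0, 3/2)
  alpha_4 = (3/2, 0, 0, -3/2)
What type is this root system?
D4

Compute the Cartan integers a_ij = 2(alpha_i, alpha_j)/(alpha_j, alpha_j); the resulting 4x4 Cartan matrix is
[[2, 0, 0, -1], [0, 2, 0, -1], [0, 0, 2, -1], [-1, -1, -1, 2]].
All simple roots have the same length, so the diagram is simply laced. The associated Dynkin diagram is a chain of 2 nodes with a fork of two nodes at one end (D_4), so the type is D_4 (the algebra so(8)).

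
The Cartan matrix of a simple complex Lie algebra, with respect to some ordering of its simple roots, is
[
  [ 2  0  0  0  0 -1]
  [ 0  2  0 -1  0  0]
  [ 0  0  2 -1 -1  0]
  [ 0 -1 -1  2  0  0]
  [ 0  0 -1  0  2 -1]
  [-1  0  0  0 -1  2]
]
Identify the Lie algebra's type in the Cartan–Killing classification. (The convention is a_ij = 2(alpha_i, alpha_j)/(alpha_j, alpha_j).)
The matrix has rank 6 with 2's on the diagonal. Reading the off-diagonal entries as Dynkin edges (a single edge where a_ij = a_ji = -1; a double or triple edge where a_ij * a_ji = 2 or 3), the diagram is a chain of 6 nodes with single edges (A_6). One simple-root ordering that puts it in standard form is (alpha_2, alpha_4, alpha_3, alpha_5, alpha_6, alpha_1). So the algebra is type A_6, i.e. sl(7).

A_6 (sl(7))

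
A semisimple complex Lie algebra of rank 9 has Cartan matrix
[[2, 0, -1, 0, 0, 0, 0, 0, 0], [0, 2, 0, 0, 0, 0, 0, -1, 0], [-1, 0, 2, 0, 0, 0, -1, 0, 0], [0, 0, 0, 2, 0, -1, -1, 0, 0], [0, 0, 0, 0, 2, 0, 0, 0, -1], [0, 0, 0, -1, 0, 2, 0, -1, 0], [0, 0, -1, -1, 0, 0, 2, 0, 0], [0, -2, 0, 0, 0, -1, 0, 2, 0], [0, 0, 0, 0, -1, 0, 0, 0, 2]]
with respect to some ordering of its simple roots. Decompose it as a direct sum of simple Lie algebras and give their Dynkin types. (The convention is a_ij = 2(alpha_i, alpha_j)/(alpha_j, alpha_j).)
A_2 (sl(3)) ⊕ B_7 (so(15))

The diagram associated to this matrix has two connected components: the simple roots {alpha_5, alpha_9} form a chain of 2 nodes with single edges (A_2), and {alpha_1, alpha_2, alpha_3, alpha_4, alpha_6, alpha_7, alpha_8} form a chain of 7 nodes with a double edge at one end; the terminal node there is the unique short simple root (B_7). A semisimple Lie algebra decomposes uniquely as the direct sum of simple ideals, one per connected component of its Dynkin diagram, so g ≅ A_2 ⊕ B_7 (dimension 8 + 105 = 113).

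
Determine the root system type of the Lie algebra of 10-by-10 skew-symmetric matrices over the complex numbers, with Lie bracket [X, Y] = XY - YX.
D5

This is so(10) with 10 even, which has dimension 10(10-1)/2 = 45 and rank 10/2 = 5. In the classification of classical Lie algebras, the orthogonal algebra so(2n) in an even number of variables has type D_n; here n = 5, so the Dynkin diagram is a chain of 3 nodes with a fork of two nodes at one end (D_5). Hence the type is D_5.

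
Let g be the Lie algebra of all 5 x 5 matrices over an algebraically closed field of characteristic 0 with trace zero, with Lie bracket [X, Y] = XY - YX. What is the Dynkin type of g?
This is sl(5), which has dimension 5^2 - 1 = 24 and rank 5 - 1 = 4 (a Cartan subalgebra is the diagonal traceless matrices). In the classification of classical Lie algebras, the special linear algebra sl(n+1) has type A_n; here n = 4, so the Dynkin diagram is a chain of 4 nodes with single edges (A_4). Hence the type is A_4.

A_4 (sl(5))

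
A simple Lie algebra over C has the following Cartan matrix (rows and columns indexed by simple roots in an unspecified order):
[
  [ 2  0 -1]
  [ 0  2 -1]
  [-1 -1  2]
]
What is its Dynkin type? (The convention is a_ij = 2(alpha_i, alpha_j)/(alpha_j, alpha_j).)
The matrix has rank 3 with 2's on the diagonal. Reading the off-diagonal entries as Dynkin edges (a single edge where a_ij = a_ji = -1; a double or triple edge where a_ij * a_ji = 2 or 3), the diagram is a chain of 3 nodes with single edges (A_3). One simple-root ordering that puts it in standard form is (alpha_1, alpha_3, alpha_2). So the algebra is type A_3, i.e. sl(4).

type A_3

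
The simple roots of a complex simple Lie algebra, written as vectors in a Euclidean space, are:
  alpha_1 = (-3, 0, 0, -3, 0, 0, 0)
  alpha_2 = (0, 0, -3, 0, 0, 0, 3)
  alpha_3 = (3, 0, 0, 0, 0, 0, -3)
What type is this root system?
type A_3

Compute the Cartan integers a_ij = 2(alpha_i, alpha_j)/(alpha_j, alpha_j); the resulting 3x3 Cartan matrix is
[[2, 0, -1], [0, 2, -1], [-1, -1, 2]].
All simple roots have the same length, so the diagram is simply laced. The associated Dynkin diagram is a chain of 3 nodes with single edges (A_3), so the type is A_3 (the algebra sl(4)).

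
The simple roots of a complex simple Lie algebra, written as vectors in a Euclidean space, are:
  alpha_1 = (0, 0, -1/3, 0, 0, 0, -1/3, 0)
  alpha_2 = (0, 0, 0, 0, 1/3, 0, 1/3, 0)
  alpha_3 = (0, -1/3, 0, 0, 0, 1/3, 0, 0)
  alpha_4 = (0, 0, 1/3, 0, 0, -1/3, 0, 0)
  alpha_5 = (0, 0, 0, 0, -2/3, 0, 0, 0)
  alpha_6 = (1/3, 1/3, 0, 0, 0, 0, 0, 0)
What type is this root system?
C_6 (sp(12))

Compute the Cartan integers a_ij = 2(alpha_i, alpha_j)/(alpha_j, alpha_j); the resulting 6x6 Cartan matrix is
[[2, -1, 0, -1, 0, 0], [-1, 2, 0, 0, -1, 0], [0, 0, 2, -1, 0, -1], [-1, 0, -1, 2, 0, 0], [0, -2, 0, 0, 2, 0], [0, 0, -1, 0, 0, 2]].
The roots have two lengths (squared-length ratio 2:1); the short ones are alpha_{1,2,3,4,6}. The associated Dynkin diagram is a chain of 6 nodes with a double edge at one end; the terminal node there is the unique long simple root (C_6), so the type is C_6 (the algebra sp(12)).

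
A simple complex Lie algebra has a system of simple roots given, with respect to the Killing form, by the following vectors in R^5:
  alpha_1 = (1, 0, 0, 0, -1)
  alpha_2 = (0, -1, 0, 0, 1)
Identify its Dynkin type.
Compute the Cartan integers a_ij = 2(alpha_i, alpha_j)/(alpha_j, alpha_j); the resulting 2x2 Cartan matrix is
[[2, -1], [-1, 2]].
All simple roots have the same length, so the diagram is simply laced. The associated Dynkin diagram is a chain of 2 nodes with single edges (A_2), so the type is A_2 (the algebra sl(3)).

A2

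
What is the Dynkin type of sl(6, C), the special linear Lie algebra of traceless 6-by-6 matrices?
A_5 (sl(6))

This is sl(6), which has dimension 6^2 - 1 = 35 and rank 6 - 1 = 5 (a Cartan subalgebra is the diagonal traceless matrices). In the classification of classical Lie algebras, the special linear algebra sl(n+1) has type A_n; here n = 5, so the Dynkin diagram is a chain of 5 nodes with single edges (A_5). Hence the type is A_5.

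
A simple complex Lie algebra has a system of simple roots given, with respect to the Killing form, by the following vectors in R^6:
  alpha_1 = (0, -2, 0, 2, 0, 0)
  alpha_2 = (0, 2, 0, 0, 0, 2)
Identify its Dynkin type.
Compute the Cartan integers a_ij = 2(alpha_i, alpha_j)/(alpha_j, alpha_j); the resulting 2x2 Cartan matrix is
[[2, -1], [-1, 2]].
All simple roots have the same length, so the diagram is simply laced. The associated Dynkin diagram is a chain of 2 nodes with single edges (A_2), so the type is A_2 (the algebra sl(3)).

A2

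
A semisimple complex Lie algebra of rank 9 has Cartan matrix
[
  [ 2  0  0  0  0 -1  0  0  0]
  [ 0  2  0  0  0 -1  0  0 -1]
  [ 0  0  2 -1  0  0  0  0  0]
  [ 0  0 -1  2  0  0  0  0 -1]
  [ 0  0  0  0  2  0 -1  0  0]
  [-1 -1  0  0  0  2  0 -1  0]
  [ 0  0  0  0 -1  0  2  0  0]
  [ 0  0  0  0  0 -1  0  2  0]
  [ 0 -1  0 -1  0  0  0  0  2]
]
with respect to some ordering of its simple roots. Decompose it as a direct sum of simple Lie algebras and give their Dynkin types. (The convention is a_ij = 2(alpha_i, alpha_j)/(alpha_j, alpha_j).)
The diagram associated to this matrix has two connected components: the simple roots {alpha_5, alpha_7} form a chain of 2 nodes with single edges (A_2), and {alpha_1, alpha_2, alpha_3, alpha_4, alpha_6, alpha_8, alpha_9} form a chain of 5 nodes with a fork of two nodes at one end (D_7). A semisimple Lie algebra decomposes uniquely as the direct sum of simple ideals, one per connected component of its Dynkin diagram, so g ≅ A_2 ⊕ D_7 (dimension 8 + 91 = 99).

A_2 ⊕ D_7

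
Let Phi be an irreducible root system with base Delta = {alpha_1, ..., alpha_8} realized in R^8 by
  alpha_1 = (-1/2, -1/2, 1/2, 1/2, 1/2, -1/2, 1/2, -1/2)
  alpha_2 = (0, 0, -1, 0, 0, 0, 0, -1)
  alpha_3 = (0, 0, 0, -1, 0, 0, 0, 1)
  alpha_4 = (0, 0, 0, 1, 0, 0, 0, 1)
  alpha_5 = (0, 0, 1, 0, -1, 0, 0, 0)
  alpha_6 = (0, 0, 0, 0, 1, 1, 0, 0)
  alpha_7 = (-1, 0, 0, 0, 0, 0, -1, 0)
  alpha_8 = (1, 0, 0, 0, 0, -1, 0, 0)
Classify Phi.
Compute the Cartan integers a_ij = 2(alpha_i, alpha_j)/(alpha_j, alpha_j); the resulting 8x8 Cartan matrix is
[[2, 0, -1, 0, 0, 0, 0, 0], [0, 2, -1, -1, -1, 0, 0, 0], [-1, -1, 2, 0, 0, 0, 0, 0], [0, -1, 0, 2, 0, 0, 0, 0], [0, -1, 0, 0, 2, -1, 0, 0], [0, 0, 0, 0, -1, 2, 0, -1], [0, 0, 0, 0, 0, 0, 2, -1], [0, 0, 0, 0, 0, -1, -1, 2]].
All simple roots have the same length, so the diagram is simply laced. The associated Dynkin diagram is a chain of 7 nodes with one extra node attached to the third node from one end (E_8), so the type is E_8.

E_8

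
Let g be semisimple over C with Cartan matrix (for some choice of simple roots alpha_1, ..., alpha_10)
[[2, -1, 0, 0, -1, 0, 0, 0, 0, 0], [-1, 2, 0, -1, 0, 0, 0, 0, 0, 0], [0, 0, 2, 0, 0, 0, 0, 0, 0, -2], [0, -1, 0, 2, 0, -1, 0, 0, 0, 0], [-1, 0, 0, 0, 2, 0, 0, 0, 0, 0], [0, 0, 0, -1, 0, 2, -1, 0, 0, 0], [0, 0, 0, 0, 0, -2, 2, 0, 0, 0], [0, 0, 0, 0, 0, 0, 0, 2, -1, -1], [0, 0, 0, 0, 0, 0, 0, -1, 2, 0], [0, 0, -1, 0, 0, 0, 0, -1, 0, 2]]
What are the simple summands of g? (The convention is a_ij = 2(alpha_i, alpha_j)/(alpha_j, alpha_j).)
The diagram associated to this matrix has two connected components: the simple roots {alpha_3, alpha_8, alpha_9, alpha_10} form a chain of 4 nodes with a double edge at one end; the terminal node there is the unique long simple root (C_4), and {alpha_1, alpha_2, alpha_4, alpha_5, alpha_6, alpha_7} form a chain of 6 nodes with a double edge at one end; the terminal node there is the unique long simple root (C_6). A semisimple Lie algebra decomposes uniquely as the direct sum of simple ideals, one per connected component of its Dynkin diagram, so g ≅ C_4 ⊕ C_6 (dimension 36 + 78 = 114).

C_4 (sp(8)) ⊕ C_6 (sp(12))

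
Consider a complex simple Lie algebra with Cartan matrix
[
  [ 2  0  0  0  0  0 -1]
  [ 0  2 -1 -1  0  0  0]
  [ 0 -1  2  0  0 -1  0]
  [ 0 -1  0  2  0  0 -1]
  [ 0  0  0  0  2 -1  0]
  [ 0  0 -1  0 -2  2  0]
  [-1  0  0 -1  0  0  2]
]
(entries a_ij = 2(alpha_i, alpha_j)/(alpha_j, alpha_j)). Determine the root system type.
The matrix has rank 7 with 2's on the diagonal. Reading the off-diagonal entries as Dynkin edges (a single edge where a_ij = a_ji = -1; a double or triple edge where a_ij * a_ji = 2 or 3), the diagram is a chain of 7 nodes with a double edge at one end; the terminal node there is the unique short simple root (B_7). One simple-root ordering that puts it in standard form is (alpha_1, alpha_7, alpha_4, alpha_2, alpha_3, alpha_6, alpha_5). So the algebra is type B_7, i.e. so(15).

B_7 (so(15))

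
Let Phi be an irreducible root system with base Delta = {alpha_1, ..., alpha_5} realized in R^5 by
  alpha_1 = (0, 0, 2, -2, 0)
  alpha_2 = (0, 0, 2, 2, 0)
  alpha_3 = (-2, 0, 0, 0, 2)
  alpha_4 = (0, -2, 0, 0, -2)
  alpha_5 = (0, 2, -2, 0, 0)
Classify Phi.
type D_5

Compute the Cartan integers a_ij = 2(alpha_i, alpha_j)/(alpha_j, alpha_j); the resulting 5x5 Cartan matrix is
[[2, 0, 0, 0, -1], [0, 2, 0, 0, -1], [0, 0, 2, -1, 0], [0, 0, -1, 2, -1], [-1, -1, 0, -1, 2]].
All simple roots have the same length, so the diagram is simply laced. The associated Dynkin diagram is a chain of 3 nodes with a fork of two nodes at one end (D_5), so the type is D_5 (the algebra so(10)).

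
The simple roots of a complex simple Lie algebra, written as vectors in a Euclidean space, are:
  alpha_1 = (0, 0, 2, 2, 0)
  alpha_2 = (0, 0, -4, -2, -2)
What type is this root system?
G_2

Compute the Cartan integers a_ij = 2(alpha_i, alpha_j)/(alpha_j, alpha_j); the resulting 2x2 Cartan matrix is
[[2, -1], [-3, 2]].
The roots have two lengths (squared-length ratio 3:1); the short ones are alpha_{1}. The associated Dynkin diagram is two nodes joined by a triple edge (G_2), so the type is G_2.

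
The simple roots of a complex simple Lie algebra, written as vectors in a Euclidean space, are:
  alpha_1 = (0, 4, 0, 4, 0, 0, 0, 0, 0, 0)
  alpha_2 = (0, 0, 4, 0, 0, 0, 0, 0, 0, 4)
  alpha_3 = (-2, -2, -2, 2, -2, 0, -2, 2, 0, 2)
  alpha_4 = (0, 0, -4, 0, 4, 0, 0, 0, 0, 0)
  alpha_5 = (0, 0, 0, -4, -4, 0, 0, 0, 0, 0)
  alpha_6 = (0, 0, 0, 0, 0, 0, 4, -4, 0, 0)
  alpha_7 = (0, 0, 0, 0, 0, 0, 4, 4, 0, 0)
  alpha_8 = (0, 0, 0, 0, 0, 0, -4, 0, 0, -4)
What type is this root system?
Compute the Cartan integers a_ij = 2(alpha_i, alpha_j)/(alpha_j, alpha_j); the resulting 8x8 Cartan matrix is
[[2, 0, 0, 0, -1, 0, 0, 0], [0, 2, 0, -1, 0, 0, 0, -1], [0, 0, 2, 0, 0, -1, 0, 0], [0, -1, 0, 2, -1, 0, 0, 0], [-1, 0, 0, -1, 2, 0, 0, 0], [0, 0, -1, 0, 0, 2, 0, -1], [0, 0, 0, 0, 0, 0, 2, -1], [0, -1, 0, 0, 0, -1, -1, 2]].
All simple roots have the same length, so the diagram is simply laced. The associated Dynkin diagram is a chain of 7 nodes with one extra node attached to the third node from one end (E_8), so the type is E_8.

E_8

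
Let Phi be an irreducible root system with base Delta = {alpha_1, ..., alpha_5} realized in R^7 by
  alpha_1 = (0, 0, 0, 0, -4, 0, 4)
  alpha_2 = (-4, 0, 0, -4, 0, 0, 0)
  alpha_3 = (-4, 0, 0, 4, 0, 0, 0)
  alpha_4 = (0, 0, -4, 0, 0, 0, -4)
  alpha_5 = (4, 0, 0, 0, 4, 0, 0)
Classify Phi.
D_5

Compute the Cartan integers a_ij = 2(alpha_i, alpha_j)/(alpha_j, alpha_j); the resulting 5x5 Cartan matrix is
[[2, 0, 0, -1, -1], [0, 2, 0, 0, -1], [0, 0, 2, 0, -1], [-1, 0, 0, 2, 0], [-1, -1, -1, 0, 2]].
All simple roots have the same length, so the diagram is simply laced. The associated Dynkin diagram is a chain of 3 nodes with a fork of two nodes at one end (D_5), so the type is D_5 (the algebra so(10)).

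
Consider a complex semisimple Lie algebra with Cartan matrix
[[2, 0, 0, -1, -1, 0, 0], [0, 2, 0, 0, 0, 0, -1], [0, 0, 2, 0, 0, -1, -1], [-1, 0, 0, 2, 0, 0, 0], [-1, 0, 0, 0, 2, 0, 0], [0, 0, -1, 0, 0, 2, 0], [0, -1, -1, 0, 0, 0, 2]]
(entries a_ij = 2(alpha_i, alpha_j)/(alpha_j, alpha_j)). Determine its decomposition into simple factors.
A3 ⊕ A4

The diagram associated to this matrix has two connected components: the simple roots {alpha_1, alpha_4, alpha_5} form a chain of 3 nodes with single edges (A_3), and {alpha_2, alpha_3, alpha_6, alpha_7} form a chain of 4 nodes with single edges (A_4). A semisimple Lie algebra decomposes uniquely as the direct sum of simple ideals, one per connected component of its Dynkin diagram, so g ≅ A_3 ⊕ A_4 (dimension 15 + 24 = 39).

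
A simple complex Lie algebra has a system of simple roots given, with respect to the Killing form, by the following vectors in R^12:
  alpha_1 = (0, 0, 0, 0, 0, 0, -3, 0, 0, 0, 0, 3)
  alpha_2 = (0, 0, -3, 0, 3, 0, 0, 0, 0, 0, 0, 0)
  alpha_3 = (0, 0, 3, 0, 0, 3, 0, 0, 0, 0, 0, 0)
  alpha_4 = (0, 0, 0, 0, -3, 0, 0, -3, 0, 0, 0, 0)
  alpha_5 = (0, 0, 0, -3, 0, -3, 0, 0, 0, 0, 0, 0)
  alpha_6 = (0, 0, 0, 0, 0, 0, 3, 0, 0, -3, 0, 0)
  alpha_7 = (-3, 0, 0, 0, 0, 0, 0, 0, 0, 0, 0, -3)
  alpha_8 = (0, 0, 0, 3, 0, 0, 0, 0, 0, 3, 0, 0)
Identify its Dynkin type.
Compute the Cartan integers a_ij = 2(alpha_i, alpha_j)/(alpha_j, alpha_j); the resulting 8x8 Cartan matrix is
[[2, 0, 0, 0, 0, -1, -1, 0], [0, 2, -1, -1, 0, 0, 0, 0], [0, -1, 2, 0, -1, 0, 0, 0], [0, -1, 0, 2, 0, 0, 0, 0], [0, 0, -1, 0, 2, 0, 0, -1], [-1, 0, 0, 0, 0, 2, 0, -1], [-1, 0, 0, 0, 0, 0, 2, 0], [0, 0, 0, 0, -1, -1, 0, 2]].
All simple roots have the same length, so the diagram is simply laced. The associated Dynkin diagram is a chain of 8 nodes with single edges (A_8), so the type is A_8 (the algebra sl(9)).

A8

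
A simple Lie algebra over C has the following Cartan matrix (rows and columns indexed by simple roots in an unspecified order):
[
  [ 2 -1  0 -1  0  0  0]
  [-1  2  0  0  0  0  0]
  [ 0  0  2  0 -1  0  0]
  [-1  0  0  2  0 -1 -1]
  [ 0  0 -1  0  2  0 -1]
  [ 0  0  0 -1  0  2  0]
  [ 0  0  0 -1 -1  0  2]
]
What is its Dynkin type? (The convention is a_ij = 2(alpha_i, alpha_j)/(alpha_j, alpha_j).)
E_7

The matrix has rank 7 with 2's on the diagonal. Reading the off-diagonal entries as Dynkin edges (a single edge where a_ij = a_ji = -1; a double or triple edge where a_ij * a_ji = 2 or 3), the diagram is a chain of 6 nodes with one extra node attached to the third node from one end (E_7). One simple-root ordering that puts it in standard form is (alpha_2, alpha_6, alpha_1, alpha_4, alpha_7, alpha_5, alpha_3). So the algebra is type E_7.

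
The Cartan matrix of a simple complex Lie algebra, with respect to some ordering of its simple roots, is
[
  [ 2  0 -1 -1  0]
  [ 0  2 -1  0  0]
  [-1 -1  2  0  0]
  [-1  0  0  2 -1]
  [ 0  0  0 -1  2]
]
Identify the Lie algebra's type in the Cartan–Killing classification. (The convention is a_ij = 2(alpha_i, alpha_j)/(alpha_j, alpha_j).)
A_5

The matrix has rank 5 with 2's on the diagonal. Reading the off-diagonal entries as Dynkin edges (a single edge where a_ij = a_ji = -1; a double or triple edge where a_ij * a_ji = 2 or 3), the diagram is a chain of 5 nodes with single edges (A_5). One simple-root ordering that puts it in standard form is (alpha_2, alpha_3, alpha_1, alpha_4, alpha_5). So the algebra is type A_5, i.e. sl(6).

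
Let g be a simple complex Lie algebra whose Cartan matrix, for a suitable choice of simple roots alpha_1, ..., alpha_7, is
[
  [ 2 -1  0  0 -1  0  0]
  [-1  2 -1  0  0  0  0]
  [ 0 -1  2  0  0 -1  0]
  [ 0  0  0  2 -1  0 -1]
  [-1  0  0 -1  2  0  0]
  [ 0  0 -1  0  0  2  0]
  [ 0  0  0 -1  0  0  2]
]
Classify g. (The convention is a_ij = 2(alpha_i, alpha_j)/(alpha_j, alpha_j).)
A_7 (sl(8))

The matrix has rank 7 with 2's on the diagonal. Reading the off-diagonal entries as Dynkin edges (a single edge where a_ij = a_ji = -1; a double or triple edge where a_ij * a_ji = 2 or 3), the diagram is a chain of 7 nodes with single edges (A_7). One simple-root ordering that puts it in standard form is (alpha_7, alpha_4, alpha_5, alpha_1, alpha_2, alpha_3, alpha_6). So the algebra is type A_7, i.e. sl(8).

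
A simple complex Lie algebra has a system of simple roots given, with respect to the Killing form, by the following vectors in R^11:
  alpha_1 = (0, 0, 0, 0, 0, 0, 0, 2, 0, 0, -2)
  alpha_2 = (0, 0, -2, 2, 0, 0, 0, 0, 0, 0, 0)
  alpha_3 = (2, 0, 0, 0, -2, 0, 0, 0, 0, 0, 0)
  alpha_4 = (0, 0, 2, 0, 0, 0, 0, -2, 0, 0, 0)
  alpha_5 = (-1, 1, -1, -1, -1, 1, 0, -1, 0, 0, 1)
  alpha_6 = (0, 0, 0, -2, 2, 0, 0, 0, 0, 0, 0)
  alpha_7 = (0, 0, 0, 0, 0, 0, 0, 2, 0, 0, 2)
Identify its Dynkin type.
E_7

Compute the Cartan integers a_ij = 2(alpha_i, alpha_j)/(alpha_j, alpha_j); the resulting 7x7 Cartan matrix is
[[2, 0, 0, -1, -1, 0, 0], [0, 2, 0, -1, 0, -1, 0], [0, 0, 2, 0, 0, -1, 0], [-1, -1, 0, 2, 0, 0, -1], [-1, 0, 0, 0, 2, 0, 0], [0, -1, -1, 0, 0, 2, 0], [0, 0, 0, -1, 0, 0, 2]].
All simple roots have the same length, so the diagram is simply laced. The associated Dynkin diagram is a chain of 6 nodes with one extra node attached to the third node from one end (E_7), so the type is E_7.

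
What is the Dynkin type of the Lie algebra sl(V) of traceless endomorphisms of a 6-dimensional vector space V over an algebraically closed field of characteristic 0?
type A_5

This is sl(6), which has dimension 6^2 - 1 = 35 and rank 6 - 1 = 5 (a Cartan subalgebra is the diagonal traceless matrices). In the classification of classical Lie algebras, the special linear algebra sl(n+1) has type A_n; here n = 5, so the Dynkin diagram is a chain of 5 nodes with single edges (A_5). Hence the type is A_5.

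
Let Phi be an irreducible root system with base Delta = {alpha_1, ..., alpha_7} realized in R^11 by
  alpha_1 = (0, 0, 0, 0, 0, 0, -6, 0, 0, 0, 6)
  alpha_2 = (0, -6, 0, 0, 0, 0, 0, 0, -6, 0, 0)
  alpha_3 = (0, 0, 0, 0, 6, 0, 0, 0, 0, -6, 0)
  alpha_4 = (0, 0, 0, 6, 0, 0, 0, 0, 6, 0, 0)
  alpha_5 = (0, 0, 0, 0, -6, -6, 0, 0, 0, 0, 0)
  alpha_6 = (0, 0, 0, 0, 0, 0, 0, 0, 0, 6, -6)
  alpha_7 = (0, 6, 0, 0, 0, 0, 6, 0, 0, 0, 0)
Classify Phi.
A7

Compute the Cartan integers a_ij = 2(alpha_i, alpha_j)/(alpha_j, alpha_j); the resulting 7x7 Cartan matrix is
[[2, 0, 0, 0, 0, -1, -1], [0, 2, 0, -1, 0, 0, -1], [0, 0, 2, 0, -1, -1, 0], [0, -1, 0, 2, 0, 0, 0], [0, 0, -1, 0, 2, 0, 0], [-1, 0, -1, 0, 0, 2, 0], [-1, -1, 0, 0, 0, 0, 2]].
All simple roots have the same length, so the diagram is simply laced. The associated Dynkin diagram is a chain of 7 nodes with single edges (A_7), so the type is A_7 (the algebra sl(8)).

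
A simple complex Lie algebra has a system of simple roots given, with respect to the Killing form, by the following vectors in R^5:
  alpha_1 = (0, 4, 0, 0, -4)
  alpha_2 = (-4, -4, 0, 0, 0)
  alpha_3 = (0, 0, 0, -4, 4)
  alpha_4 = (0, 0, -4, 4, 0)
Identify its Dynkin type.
A_4

Compute the Cartan integers a_ij = 2(alpha_i, alpha_j)/(alpha_j, alpha_j); the resulting 4x4 Cartan matrix is
[[2, -1, -1, 0], [-1, 2, 0, 0], [-1, 0, 2, -1], [0, 0, -1, 2]].
All simple roots have the same length, so the diagram is simply laced. The associated Dynkin diagram is a chain of 4 nodes with single edges (A_4), so the type is A_4 (the algebra sl(5)).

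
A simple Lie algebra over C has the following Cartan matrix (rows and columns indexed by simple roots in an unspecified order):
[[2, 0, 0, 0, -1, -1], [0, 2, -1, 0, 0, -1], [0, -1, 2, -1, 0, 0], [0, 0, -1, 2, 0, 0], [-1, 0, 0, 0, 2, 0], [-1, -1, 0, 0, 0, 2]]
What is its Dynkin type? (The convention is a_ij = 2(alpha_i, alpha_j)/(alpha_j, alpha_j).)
The matrix has rank 6 with 2's on the diagonal. Reading the off-diagonal entries as Dynkin edges (a single edge where a_ij = a_ji = -1; a double or triple edge where a_ij * a_ji = 2 or 3), the diagram is a chain of 6 nodes with single edges (A_6). One simple-root ordering that puts it in standard form is (alpha_4, alpha_3, alpha_2, alpha_6, alpha_1, alpha_5). So the algebra is type A_6, i.e. sl(7).

A_6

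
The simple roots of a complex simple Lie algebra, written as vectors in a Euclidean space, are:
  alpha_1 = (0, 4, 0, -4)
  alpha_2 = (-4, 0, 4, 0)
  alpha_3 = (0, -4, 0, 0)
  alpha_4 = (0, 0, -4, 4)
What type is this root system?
B4

Compute the Cartan integers a_ij = 2(alpha_i, alpha_j)/(alpha_j, alpha_j); the resulting 4x4 Cartan matrix is
[[2, 0, -2, -1], [0, 2, 0, -1], [-1, 0, 2, 0], [-1, -1, 0, 2]].
The roots have two lengths (squared-length ratio 2:1); the short ones are alpha_{3}. The associated Dynkin diagram is a chain of 4 nodes with a double edge at one end; the terminal node there is the unique short simple root (B_4), so the type is B_4 (the algebra so(9)).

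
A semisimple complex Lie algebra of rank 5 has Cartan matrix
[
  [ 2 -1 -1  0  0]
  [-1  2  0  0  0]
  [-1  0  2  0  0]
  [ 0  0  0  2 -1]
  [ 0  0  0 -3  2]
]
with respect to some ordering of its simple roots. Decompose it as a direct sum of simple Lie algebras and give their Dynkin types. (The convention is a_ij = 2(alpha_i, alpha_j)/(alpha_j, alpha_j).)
A_3 + G_2

The diagram associated to this matrix has two connected components: the simple roots {alpha_1, alpha_2, alpha_3} form a chain of 3 nodes with single edges (A_3), and {alpha_4, alpha_5} form two nodes joined by a triple edge (G_2). A semisimple Lie algebra decomposes uniquely as the direct sum of simple ideals, one per connected component of its Dynkin diagram, so g ≅ A_3 ⊕ G_2 (dimension 15 + 14 = 29).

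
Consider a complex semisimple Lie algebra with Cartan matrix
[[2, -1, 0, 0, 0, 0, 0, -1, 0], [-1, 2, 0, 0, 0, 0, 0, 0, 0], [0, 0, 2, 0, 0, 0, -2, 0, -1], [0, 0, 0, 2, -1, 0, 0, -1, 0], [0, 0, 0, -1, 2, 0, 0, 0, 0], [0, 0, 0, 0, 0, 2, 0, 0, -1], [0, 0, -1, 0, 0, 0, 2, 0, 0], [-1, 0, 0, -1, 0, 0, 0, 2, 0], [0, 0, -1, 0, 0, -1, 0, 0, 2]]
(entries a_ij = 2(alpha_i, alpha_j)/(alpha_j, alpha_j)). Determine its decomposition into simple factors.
The diagram associated to this matrix has two connected components: the simple roots {alpha_1, alpha_2, alpha_4, alpha_5, alpha_8} form a chain of 5 nodes with single edges (A_5), and {alpha_3, alpha_6, alpha_7, alpha_9} form a chain of 4 nodes with a double edge at one end; the terminal node there is the unique short simple root (B_4). A semisimple Lie algebra decomposes uniquely as the direct sum of simple ideals, one per connected component of its Dynkin diagram, so g ≅ A_5 ⊕ B_4 (dimension 35 + 36 = 71).

A5 ⊕ B4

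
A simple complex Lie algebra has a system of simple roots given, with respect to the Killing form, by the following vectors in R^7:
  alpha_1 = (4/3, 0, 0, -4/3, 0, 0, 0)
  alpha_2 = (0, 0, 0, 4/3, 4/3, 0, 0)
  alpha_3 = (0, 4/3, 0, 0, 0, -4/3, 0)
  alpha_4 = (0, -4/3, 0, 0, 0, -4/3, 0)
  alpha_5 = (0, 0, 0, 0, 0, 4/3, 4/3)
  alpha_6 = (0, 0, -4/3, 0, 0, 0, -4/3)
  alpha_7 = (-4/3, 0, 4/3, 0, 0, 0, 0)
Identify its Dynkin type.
Compute the Cartan integers a_ij = 2(alpha_i, alpha_j)/(alpha_j, alpha_j); the resulting 7x7 Cartan matrix is
[[2, -1, 0, 0, 0, 0, -1], [-1, 2, 0, 0, 0, 0, 0], [0, 0, 2, 0, -1, 0, 0], [0, 0, 0, 2, -1, 0, 0], [0, 0, -1, -1, 2, -1, 0], [0, 0, 0, 0, -1, 2, -1], [-1, 0, 0, 0, 0, -1, 2]].
All simple roots have the same length, so the diagram is simply laced. The associated Dynkin diagram is a chain of 5 nodes with a fork of two nodes at one end (D_7), so the type is D_7 (the algebra so(14)).

type D_7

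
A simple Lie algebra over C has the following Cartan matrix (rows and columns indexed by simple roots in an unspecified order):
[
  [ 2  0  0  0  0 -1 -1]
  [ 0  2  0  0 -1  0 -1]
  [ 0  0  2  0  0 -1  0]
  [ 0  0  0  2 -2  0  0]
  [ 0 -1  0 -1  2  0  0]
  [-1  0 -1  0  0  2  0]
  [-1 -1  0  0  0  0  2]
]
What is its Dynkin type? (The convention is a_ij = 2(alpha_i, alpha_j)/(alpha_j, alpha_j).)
The matrix has rank 7 with 2's on the diagonal. Reading the off-diagonal entries as Dynkin edges (a single edge where a_ij = a_ji = -1; a double or triple edge where a_ij * a_ji = 2 or 3), the diagram is a chain of 7 nodes with a double edge at one end; the terminal node there is the unique long simple root (C_7). One simple-root ordering that puts it in standard form is (alpha_3, alpha_6, alpha_1, alpha_7, alpha_2, alpha_5, alpha_4). So the algebra is type C_7, i.e. sp(14).

C7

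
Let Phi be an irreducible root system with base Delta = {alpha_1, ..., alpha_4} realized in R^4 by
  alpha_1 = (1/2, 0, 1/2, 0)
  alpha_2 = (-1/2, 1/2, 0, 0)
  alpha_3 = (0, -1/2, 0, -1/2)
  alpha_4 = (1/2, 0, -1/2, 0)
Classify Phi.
Compute the Cartan integers a_ij = 2(alpha_i, alpha_j)/(alpha_j, alpha_j); the resulting 4x4 Cartan matrix is
[[2, -1, 0, 0], [-1, 2, -1, -1], [0, -1, 2, 0], [0, -1, 0, 2]].
All simple roots have the same length, so the diagram is simply laced. The associated Dynkin diagram is a chain of 2 nodes with a fork of two nodes at one end (D_4), so the type is D_4 (the algebra so(8)).

type D_4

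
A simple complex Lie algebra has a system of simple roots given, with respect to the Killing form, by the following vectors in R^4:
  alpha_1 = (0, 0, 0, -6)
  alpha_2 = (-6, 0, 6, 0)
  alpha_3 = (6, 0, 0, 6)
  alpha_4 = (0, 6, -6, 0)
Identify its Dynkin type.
Compute the Cartan integers a_ij = 2(alpha_i, alpha_j)/(alpha_j, alpha_j); the resulting 4x4 Cartan matrix is
[[2, 0, -1, 0], [0, 2, -1, -1], [-2, -1, 2, 0], [0, -1, 0, 2]].
The roots have two lengths (squared-length ratio 2:1); the short ones are alpha_{1}. The associated Dynkin diagram is a chain of 4 nodes with a double edge at one end; the terminal node there is the unique short simple root (B_4), so the type is B_4 (the algebra so(9)).

B_4 (so(9))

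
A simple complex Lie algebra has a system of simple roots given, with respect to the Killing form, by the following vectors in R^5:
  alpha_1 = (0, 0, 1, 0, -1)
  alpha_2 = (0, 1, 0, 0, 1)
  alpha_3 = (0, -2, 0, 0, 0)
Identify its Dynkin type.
type C_3

Compute the Cartan integers a_ij = 2(alpha_i, alpha_j)/(alpha_j, alpha_j); the resulting 3x3 Cartan matrix is
[[2, -1, 0], [-1, 2, -1], [0, -2, 2]].
The roots have two lengths (squared-length ratio 2:1); the short ones are alpha_{1,2}. The associated Dynkin diagram is a chain of 3 nodes with a double edge at one end; the terminal node there is the unique long simple root (C_3), so the type is C_3 (the algebra sp(6)).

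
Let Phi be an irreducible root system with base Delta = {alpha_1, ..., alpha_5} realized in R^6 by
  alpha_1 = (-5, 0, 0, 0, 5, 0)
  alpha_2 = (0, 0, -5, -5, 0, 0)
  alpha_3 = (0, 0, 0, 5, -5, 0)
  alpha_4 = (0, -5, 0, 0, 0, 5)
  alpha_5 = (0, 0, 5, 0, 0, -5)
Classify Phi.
Compute the Cartan integers a_ij = 2(alpha_i, alpha_j)/(alpha_j, alpha_j); the resulting 5x5 Cartan matrix is
[[2, 0, -1, 0, 0], [0, 2, -1, 0, -1], [-1, -1, 2, 0, 0], [0, 0, 0, 2, -1], [0, -1, 0, -1, 2]].
All simple roots have the same length, so the diagram is simply laced. The associated Dynkin diagram is a chain of 5 nodes with single edges (A_5), so the type is A_5 (the algebra sl(6)).

A_5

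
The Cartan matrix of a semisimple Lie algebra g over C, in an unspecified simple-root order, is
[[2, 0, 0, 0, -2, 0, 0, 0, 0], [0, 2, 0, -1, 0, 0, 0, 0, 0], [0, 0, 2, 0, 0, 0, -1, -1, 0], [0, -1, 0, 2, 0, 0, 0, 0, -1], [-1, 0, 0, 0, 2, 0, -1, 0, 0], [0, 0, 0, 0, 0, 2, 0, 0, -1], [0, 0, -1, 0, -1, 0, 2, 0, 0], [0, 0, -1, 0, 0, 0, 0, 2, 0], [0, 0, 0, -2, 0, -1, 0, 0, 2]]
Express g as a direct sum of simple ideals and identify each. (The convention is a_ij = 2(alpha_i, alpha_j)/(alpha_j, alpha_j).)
The diagram associated to this matrix has two connected components: the simple roots {alpha_1, alpha_3, alpha_5, alpha_7, alpha_8} form a chain of 5 nodes with a double edge at one end; the terminal node there is the unique long simple root (C_5), and {alpha_2, alpha_4, alpha_6, alpha_9} form a chain of 4 nodes with a double edge between the middle two (F_4). A semisimple Lie algebra decomposes uniquely as the direct sum of simple ideals, one per connected component of its Dynkin diagram, so g ≅ C_5 ⊕ F_4 (dimension 55 + 52 = 107).

C_5 + F_4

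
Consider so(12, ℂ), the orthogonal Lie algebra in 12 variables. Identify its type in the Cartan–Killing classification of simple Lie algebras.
This is so(12) with 12 even, which has dimension 12(12-1)/2 = 66 and rank 12/2 = 6. In the classification of classical Lie algebras, the orthogonal algebra so(2n) in an even number of variables has type D_n; here n = 6, so the Dynkin diagram is a chain of 4 nodes with a fork of two nodes at one end (D_6). Hence the type is D_6.

type D_6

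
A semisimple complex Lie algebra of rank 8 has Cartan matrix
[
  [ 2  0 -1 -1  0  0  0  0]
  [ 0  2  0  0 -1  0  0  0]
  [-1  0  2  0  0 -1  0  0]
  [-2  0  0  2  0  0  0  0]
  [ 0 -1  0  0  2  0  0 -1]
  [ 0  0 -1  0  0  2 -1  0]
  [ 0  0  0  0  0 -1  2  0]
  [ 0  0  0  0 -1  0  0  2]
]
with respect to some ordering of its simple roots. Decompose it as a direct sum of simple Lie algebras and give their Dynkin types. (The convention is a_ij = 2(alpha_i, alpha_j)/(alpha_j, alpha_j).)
The diagram associated to this matrix has two connected components: the simple roots {alpha_2, alpha_5, alpha_8} form a chain of 3 nodes with single edges (A_3), and {alpha_1, alpha_3, alpha_4, alpha_6, alpha_7} form a chain of 5 nodes with a double edge at one end; the terminal node there is the unique long simple root (C_5). A semisimple Lie algebra decomposes uniquely as the direct sum of simple ideals, one per connected component of its Dynkin diagram, so g ≅ A_3 ⊕ C_5 (dimension 15 + 55 = 70).

A_3 (sl(4)) ⊕ C_5 (sp(10))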